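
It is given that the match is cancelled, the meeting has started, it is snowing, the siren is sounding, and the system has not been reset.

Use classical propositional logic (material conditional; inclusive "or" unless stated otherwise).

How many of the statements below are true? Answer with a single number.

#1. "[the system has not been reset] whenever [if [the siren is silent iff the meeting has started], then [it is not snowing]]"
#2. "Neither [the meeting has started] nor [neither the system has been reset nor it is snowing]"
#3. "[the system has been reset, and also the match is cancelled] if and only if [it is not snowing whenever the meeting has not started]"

Let K = "the siren is sounding" (T), L = "the meeting has started" (T), H = "it is snowing" (T), P = "the system has been reset" (F), S = "the match is cancelled" (T).

#1: Formalization: ((~K <-> L) -> ~H) -> ~P

~K = ~T = F
~K <-> L = F <-> T = F
~H = ~T = F
(~K <-> L) -> ~H = F -> F = T
~P = ~F = T
((~K <-> L) -> ~H) -> ~P = T -> T = T
Thus #1 is true.

#2: In symbols: L nor (P nor H)

P nor H = F nor T = F
L nor (P nor H) = T nor F = F
Hence #2 is false.

#3: In symbols: (P & S) <-> (~L -> ~H)

P & S = F & T = F
~L = ~T = F
~H = ~T = F
~L -> ~H = F -> F = T
(P & S) <-> (~L -> ~H) = F <-> T = F
Hence #3 is false.

1 of the 3 statements is true (#1).

1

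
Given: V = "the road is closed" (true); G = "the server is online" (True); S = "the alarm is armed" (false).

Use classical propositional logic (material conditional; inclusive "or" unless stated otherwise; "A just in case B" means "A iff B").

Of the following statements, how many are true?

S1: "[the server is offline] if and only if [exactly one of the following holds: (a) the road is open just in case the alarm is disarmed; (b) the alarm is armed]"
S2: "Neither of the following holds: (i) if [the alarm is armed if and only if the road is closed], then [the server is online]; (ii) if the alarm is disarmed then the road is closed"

1

S1: In symbols: ¬G ↔ ((¬V ↔ ¬S) ⊕ S)

¬G = ¬T = F
¬V = ¬T = F
¬S = ¬F = T
¬V ↔ ¬S = F ↔ T = F
(¬V ↔ ¬S) ⊕ S = F ⊕ F = F
¬G ↔ ((¬V ↔ ¬S) ⊕ S) = F ↔ F = T
Hence S1 is true.

S2: Formalization: ((S ↔ V) → G) ↓ (¬S → V)

S ↔ V = F ↔ T = F
(S ↔ V) → G = F → T = T
¬S = ¬F = T
¬S → V = T → T = T
((S ↔ V) → G) ↓ (¬S → V) = T ↓ T = F
Thus S2 is false.

1 of the 2 statements is true.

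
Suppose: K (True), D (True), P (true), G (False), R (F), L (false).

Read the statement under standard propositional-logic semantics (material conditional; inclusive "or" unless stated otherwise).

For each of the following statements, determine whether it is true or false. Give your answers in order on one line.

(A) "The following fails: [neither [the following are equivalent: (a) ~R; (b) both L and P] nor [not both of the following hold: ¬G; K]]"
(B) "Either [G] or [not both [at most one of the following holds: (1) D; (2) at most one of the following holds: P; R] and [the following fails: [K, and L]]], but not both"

(A) F; (B) T

(A): In symbols: ~((~R <-> (L & P)) nor (~G nand K))

~R = ~F = T
L & P = F & T = F
~R <-> (L & P) = T <-> F = F
~G = ~F = T
~G nand K = T nand T = F
(~R <-> (L & P)) nor (~G nand K) = F nor F = T
~((~R <-> (L & P)) nor (~G nand K)) = ~T = F
Hence (A) is false.

(B): This is G xor ((D nand (P nand R)) nand ~(K & L)).

P nand R = T nand F = T
D nand (P nand R) = T nand T = F
K & L = T & F = F
~(K & L) = ~F = T
(D nand (P nand R)) nand ~(K & L) = F nand T = T
G xor ((D nand (P nand R)) nand ~(K & L)) = F xor T = T
Thus (B) is true.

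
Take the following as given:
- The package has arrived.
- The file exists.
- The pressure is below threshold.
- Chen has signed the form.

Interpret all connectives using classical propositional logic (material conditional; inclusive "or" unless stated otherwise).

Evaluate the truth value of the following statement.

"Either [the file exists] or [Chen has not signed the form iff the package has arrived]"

Let R = "the file exists" (T), W = "Chen has signed the form" (T), U = "the package has arrived" (T).
Parsed as R ∨ (¬W ↔ U)

¬W = ¬T = F
¬W ↔ U = F ↔ T = F
R ∨ (¬W ↔ U) = T ∨ F = T

The statement is true.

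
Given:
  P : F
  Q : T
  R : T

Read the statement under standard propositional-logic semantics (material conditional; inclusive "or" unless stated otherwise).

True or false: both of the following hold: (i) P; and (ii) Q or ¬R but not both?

False.

Values: P=F, Q=T, R=T.
This is P & (Q xor ~R).

~R = ~T = F
Q xor ~R = T xor F = T
P & (Q xor ~R) = F & T = F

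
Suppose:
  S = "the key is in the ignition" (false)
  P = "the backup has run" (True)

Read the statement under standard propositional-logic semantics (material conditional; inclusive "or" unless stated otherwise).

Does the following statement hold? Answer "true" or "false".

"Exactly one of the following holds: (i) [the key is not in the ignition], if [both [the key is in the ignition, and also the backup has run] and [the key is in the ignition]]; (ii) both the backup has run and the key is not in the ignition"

False

This is (((S ∧ P) ∧ S) → ¬S) ⊕ (P ∧ ¬S).

S ∧ P = F ∧ T = F
(S ∧ P) ∧ S = F ∧ F = F
¬S = ¬F = T
((S ∧ P) ∧ S) → ¬S = F → T = T
¬S = ¬F = T
P ∧ ¬S = T ∧ T = T
(((S ∧ P) ∧ S) → ¬S) ⊕ (P ∧ ¬S) = T ⊕ T = F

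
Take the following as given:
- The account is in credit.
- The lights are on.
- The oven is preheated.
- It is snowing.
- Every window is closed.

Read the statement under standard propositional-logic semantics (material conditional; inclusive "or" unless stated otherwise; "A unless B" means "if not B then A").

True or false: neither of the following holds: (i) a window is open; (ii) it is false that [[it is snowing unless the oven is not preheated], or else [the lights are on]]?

The statement is true.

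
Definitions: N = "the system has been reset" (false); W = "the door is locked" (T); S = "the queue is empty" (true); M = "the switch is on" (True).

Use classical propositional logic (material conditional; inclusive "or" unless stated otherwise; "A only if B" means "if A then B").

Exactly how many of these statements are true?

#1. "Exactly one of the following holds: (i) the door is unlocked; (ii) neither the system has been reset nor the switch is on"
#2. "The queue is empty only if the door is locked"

#1: In symbols: ¬W ⊕ (N ↓ M)

¬W = ¬T = F
N ↓ M = F ↓ T = F
¬W ⊕ (N ↓ M) = F ⊕ F = F
Thus #1 is false.

#2: Parsed as S → W

S → W = T → T = T
So #2 is true.

True statements: 1.

1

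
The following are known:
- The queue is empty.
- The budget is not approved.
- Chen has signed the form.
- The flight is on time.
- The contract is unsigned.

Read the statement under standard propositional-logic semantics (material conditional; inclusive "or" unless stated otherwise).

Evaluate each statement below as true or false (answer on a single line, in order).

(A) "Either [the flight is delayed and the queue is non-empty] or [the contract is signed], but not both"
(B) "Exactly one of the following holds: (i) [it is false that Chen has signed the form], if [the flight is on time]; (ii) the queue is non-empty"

(A) false; (B) false

Let S = "the flight is delayed" (F), P = "the queue is empty" (T), U = "the contract is signed" (F), R = "Chen has signed the form" (T).

(A): Formalization: (S & ~P) xor U

~P = ~T = F
S & ~P = F & F = F
(S & ~P) xor U = F xor F = F
Thus (A) is false.

(B): Formalization: (~S -> ~R) xor ~P

~S = ~F = T
~R = ~T = F
~S -> ~R = T -> F = F
~P = ~T = F
(~S -> ~R) xor ~P = F xor F = F
Hence (B) is false.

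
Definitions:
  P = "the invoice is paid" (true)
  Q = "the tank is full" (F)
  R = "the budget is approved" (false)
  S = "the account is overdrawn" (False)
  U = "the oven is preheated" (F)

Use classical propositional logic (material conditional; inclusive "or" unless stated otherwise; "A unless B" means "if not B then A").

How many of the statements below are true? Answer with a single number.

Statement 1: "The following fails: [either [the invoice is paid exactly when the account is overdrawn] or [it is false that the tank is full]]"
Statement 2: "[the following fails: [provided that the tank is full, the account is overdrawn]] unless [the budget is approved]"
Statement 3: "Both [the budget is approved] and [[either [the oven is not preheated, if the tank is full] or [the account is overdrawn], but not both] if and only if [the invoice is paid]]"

Statement 1: Formalization: ~((P <-> S) | ~Q)

P <-> S = T <-> F = F
~Q = ~F = T
(P <-> S) | ~Q = F | T = T
~((P <-> S) | ~Q) = ~T = F
Hence Statement 1 is false.

Statement 2: This is ~(Q -> S) | R.

Q -> S = F -> F = T
~(Q -> S) = ~T = F
~(Q -> S) | R = F | F = F
So Statement 2 is false.

Statement 3: Parsed as R & (((Q -> ~U) xor S) <-> P)

~U = ~F = T
Q -> ~U = F -> T = T
(Q -> ~U) xor S = T xor F = T
((Q -> ~U) xor S) <-> P = T <-> T = T
R & (((Q -> ~U) xor S) <-> P) = F & T = F
Thus Statement 3 is false.

0 of the 3 statements are true (none).

0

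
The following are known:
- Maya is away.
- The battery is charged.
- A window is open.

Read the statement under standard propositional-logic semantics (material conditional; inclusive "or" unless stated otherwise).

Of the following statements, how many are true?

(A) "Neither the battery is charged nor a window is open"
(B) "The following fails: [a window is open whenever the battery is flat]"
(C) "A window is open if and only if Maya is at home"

0

Let Q = "the battery is charged" (T), R = "a window is open" (T), P = "Maya is at home" (F).

(A): This is Q nor R.

Q nor R = T nor T = F
Hence (A) is false.

(B): This is ~(~Q -> R).

~Q = ~T = F
~Q -> R = F -> T = T
~(~Q -> R) = ~T = F
Hence (B) is false.

(C): In symbols: R <-> P

R <-> P = T <-> F = F
So (C) is false.

Count: 0.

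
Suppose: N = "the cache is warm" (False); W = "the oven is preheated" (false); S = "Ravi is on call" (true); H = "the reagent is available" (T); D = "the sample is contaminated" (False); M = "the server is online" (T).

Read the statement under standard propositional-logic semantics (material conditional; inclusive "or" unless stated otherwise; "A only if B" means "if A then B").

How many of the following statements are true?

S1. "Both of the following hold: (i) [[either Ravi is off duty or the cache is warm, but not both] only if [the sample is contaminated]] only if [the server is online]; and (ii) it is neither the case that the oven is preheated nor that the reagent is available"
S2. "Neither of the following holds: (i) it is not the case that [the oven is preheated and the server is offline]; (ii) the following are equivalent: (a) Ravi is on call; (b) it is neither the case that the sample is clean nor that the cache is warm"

0

S1: Formalization: (((~S xor N) -> D) -> M) & (W nor H)

~S = ~T = F
~S xor N = F xor F = F
(~S xor N) -> D = F -> F = T
((~S xor N) -> D) -> M = T -> T = T
W nor H = F nor T = F
(((~S xor N) -> D) -> M) & (W nor H) = T & F = F
Hence S1 is false.

S2: Parsed as ~(W & ~M) nor (S <-> (~D nor N))

~M = ~T = F
W & ~M = F & F = F
~(W & ~M) = ~F = T
~D = ~F = T
~D nor N = T nor F = F
S <-> (~D nor N) = T <-> F = F
~(W & ~M) nor (S <-> (~D nor N)) = T nor F = F
So S2 is false.

Count: 0.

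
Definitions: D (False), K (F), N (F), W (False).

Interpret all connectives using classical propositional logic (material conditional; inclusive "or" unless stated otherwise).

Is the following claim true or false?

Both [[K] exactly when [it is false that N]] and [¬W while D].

False.

Parsed as (K iff not N) and (not W and D)

not N = not False = True
K iff not N = False iff True = False
not W = not False = True
not W and D = True and False = False
(K iff not N) and (not W and D) = False and False = False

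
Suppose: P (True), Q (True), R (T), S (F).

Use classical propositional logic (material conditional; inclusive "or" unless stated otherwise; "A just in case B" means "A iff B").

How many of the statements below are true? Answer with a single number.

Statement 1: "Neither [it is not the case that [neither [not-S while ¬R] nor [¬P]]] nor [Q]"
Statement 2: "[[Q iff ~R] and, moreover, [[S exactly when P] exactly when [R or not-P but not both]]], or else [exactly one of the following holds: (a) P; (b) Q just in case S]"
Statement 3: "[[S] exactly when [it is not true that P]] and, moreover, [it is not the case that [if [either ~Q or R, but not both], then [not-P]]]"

Statement 1: In symbols: not ((not S and not R) nor not P) nor Q

not S = not False = True
not R = not True = False
not S and not R = True and False = False
not P = not True = False
(not S and not R) nor not P = False nor False = True
not ((not S and not R) nor not P) = not True = False
not ((not S and not R) nor not P) nor Q = False nor True = False
Thus Statement 1 is false.

Statement 2: This is ((Q iff not R) and ((S iff P) iff (R xor not P))) or (P xor (Q iff S)).

not R = not True = False
Q iff not R = True iff False = False
S iff P = False iff True = False
not P = not True = False
R xor not P = True xor False = True
(S iff P) iff (R xor not P) = False iff True = False
(Q iff not R) and ((S iff P) iff (R xor not P)) = False and False = False
Q iff S = True iff False = False
P xor (Q iff S) = True xor False = True
((Q iff not R) and ((S iff P) iff (R xor not P))) or (P xor (Q iff S)) = False or True = True
Hence Statement 2 is true.

Statement 3: In symbols: (S iff not P) and not ((not Q xor R) -> not P)

not P = not True = False
S iff not P = False iff False = True
not Q = not True = False
not Q xor R = False xor True = True
not P = not True = False
(not Q xor R) -> not P = True -> False = False
not ((not Q xor R) -> not P) = not False = True
(S iff not P) and not ((not Q xor R) -> not P) = True and True = True
So Statement 3 is true.

2 of the 3 statements are true (Statement 2, Statement 3).

2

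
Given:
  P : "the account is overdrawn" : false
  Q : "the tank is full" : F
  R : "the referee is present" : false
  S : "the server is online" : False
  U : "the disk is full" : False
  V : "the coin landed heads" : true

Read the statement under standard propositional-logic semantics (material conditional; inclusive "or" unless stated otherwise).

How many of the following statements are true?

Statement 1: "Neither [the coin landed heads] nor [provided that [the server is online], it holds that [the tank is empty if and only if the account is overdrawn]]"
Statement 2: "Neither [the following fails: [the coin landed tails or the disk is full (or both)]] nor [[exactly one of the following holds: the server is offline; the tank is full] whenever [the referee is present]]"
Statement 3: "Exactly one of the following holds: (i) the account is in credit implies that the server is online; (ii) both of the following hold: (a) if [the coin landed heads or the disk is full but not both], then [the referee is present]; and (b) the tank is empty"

Statement 1: Formalization: V ↓ (S → (¬Q ↔ P))

¬Q = ¬F = T
¬Q ↔ P = T ↔ F = F
S → (¬Q ↔ P) = F → F = T
V ↓ (S → (¬Q ↔ P)) = T ↓ T = F
So Statement 1 is false.

Statement 2: In symbols: ¬(¬V ∨ U) ↓ (R → (¬S ⊕ Q))

¬V = ¬T = F
¬V ∨ U = F ∨ F = F
¬(¬V ∨ U) = ¬F = T
¬S = ¬F = T
¬S ⊕ Q = T ⊕ F = T
R → (¬S ⊕ Q) = F → T = T
¬(¬V ∨ U) ↓ (R → (¬S ⊕ Q)) = T ↓ T = F
So Statement 2 is false.

Statement 3: In symbols: (¬P → S) ⊕ (((V ⊕ U) → R) ∧ ¬Q)

¬P = ¬F = T
¬P → S = T → F = F
V ⊕ U = T ⊕ F = T
(V ⊕ U) → R = T → F = F
¬Q = ¬F = T
((V ⊕ U) → R) ∧ ¬Q = F ∧ T = F
(¬P → S) ⊕ (((V ⊕ U) → R) ∧ ¬Q) = F ⊕ F = F
Hence Statement 3 is false.

Count: 0.

0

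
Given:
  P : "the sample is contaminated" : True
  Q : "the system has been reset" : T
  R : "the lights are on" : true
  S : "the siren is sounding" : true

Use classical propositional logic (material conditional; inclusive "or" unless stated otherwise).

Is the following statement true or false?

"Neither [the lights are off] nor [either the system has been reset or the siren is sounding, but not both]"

true

Formalization: ~R nor (Q xor S)

~R = ~T = F
Q xor S = T xor T = F
~R nor (Q xor S) = F nor F = T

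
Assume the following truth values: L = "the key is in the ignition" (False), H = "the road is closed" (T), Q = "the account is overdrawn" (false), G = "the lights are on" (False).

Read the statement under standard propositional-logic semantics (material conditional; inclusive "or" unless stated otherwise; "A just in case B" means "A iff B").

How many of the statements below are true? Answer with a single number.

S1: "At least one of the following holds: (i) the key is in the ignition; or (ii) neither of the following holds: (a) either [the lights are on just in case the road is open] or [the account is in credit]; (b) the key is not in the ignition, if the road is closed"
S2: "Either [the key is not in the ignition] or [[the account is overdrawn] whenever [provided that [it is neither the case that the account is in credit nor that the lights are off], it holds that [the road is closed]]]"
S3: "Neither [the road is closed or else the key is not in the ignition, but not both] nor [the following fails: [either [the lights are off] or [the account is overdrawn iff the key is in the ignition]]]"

S1: This is L | (((G <-> ~H) | ~Q) nor (H -> ~L)).

~H = ~T = F
G <-> ~H = F <-> F = T
~Q = ~F = T
(G <-> ~H) | ~Q = T | T = T
~L = ~F = T
H -> ~L = T -> T = T
((G <-> ~H) | ~Q) nor (H -> ~L) = T nor T = F
L | (((G <-> ~H) | ~Q) nor (H -> ~L)) = F | F = F
Thus S1 is false.

S2: Parsed as ~L | (((~Q nor ~G) -> H) -> Q)

~L = ~F = T
~Q = ~F = T
~G = ~F = T
~Q nor ~G = T nor T = F
(~Q nor ~G) -> H = F -> T = T
((~Q nor ~G) -> H) -> Q = T -> F = F
~L | (((~Q nor ~G) -> H) -> Q) = T | F = T
Thus S2 is true.

S3: This is (H xor ~L) nor ~(~G | (Q <-> L)).

~L = ~F = T
H xor ~L = T xor T = F
~G = ~F = T
Q <-> L = F <-> F = T
~G | (Q <-> L) = T | T = T
~(~G | (Q <-> L)) = ~T = F
(H xor ~L) nor ~(~G | (Q <-> L)) = F nor F = T
Thus S3 is true.

True statements: 2 (S2, S3).

2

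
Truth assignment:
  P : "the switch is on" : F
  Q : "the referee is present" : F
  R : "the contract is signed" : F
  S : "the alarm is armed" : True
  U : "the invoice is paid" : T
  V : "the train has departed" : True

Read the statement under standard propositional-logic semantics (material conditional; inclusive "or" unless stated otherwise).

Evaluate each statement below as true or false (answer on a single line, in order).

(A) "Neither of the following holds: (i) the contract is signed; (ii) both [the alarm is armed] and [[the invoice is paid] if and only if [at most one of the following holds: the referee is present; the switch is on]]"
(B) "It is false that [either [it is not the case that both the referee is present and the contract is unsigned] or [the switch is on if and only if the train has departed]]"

(A) False / (B) False

(A): Formalization: R nor (S & (U <-> (Q nand P)))

Q nand P = F nand F = T
U <-> (Q nand P) = T <-> T = T
S & (U <-> (Q nand P)) = T & T = T
R nor (S & (U <-> (Q nand P))) = F nor T = F
So (A) is false.

(B): In symbols: ~((Q nand ~R) | (P <-> V))

~R = ~F = T
Q nand ~R = F nand T = T
P <-> V = F <-> T = F
(Q nand ~R) | (P <-> V) = T | F = T
~((Q nand ~R) | (P <-> V)) = ~T = F
So (B) is false.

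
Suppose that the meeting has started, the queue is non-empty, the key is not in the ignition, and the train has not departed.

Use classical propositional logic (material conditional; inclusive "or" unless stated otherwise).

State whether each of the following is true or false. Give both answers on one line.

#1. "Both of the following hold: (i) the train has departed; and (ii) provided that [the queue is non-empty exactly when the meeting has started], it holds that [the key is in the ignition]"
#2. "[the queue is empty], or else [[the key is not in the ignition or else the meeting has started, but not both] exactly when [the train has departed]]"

#1 False / #2 True

Let L = "the train has departed" (False), V = "the queue is empty" (False), G = "the meeting has started" (True), R = "the key is in the ignition" (False).

#1: Parsed as L and ((not V iff G) -> R)

not V = not False = True
not V iff G = True iff True = True
(not V iff G) -> R = True -> False = False
L and ((not V iff G) -> R) = False and False = False
So #1 is false.

#2: This is V or ((not R xor G) iff L).

not R = not False = True
not R xor G = True xor True = False
(not R xor G) iff L = False iff False = True
V or ((not R xor G) iff L) = False or True = True
Thus #2 is true.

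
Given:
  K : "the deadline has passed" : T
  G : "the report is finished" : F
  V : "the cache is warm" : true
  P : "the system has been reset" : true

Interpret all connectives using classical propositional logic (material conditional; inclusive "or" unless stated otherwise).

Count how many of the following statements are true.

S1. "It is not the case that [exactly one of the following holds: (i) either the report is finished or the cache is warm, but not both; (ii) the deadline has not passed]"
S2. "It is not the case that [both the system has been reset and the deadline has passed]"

S1: Formalization: not ((G xor V) xor not K)

G xor V = False xor True = True
not K = not True = False
(G xor V) xor not K = True xor False = True
not ((G xor V) xor not K) = not True = False
Hence S1 is false.

S2: Parsed as not (P and K)

P and K = True and True = True
not (P and K) = not True = False
So S2 is false.

0 of the 2 statements are true (none).

0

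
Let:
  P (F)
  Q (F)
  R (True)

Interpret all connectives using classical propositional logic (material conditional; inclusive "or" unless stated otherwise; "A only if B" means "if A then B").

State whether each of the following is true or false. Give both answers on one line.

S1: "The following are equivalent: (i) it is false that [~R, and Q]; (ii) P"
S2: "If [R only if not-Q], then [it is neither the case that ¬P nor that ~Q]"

S1 false, S2 false

S1: In symbols: not (not R and Q) iff P

not R = not True = False
not R and Q = False and False = False
not (not R and Q) = not False = True
not (not R and Q) iff P = True iff False = False
So S1 is false.

S2: This is (R -> not Q) -> (not P nor not Q).

not Q = not False = True
R -> not Q = True -> True = True
not P = not False = True
not Q = not False = True
not P nor not Q = True nor True = False
(R -> not Q) -> (not P nor not Q) = True -> False = False
Hence S2 is false.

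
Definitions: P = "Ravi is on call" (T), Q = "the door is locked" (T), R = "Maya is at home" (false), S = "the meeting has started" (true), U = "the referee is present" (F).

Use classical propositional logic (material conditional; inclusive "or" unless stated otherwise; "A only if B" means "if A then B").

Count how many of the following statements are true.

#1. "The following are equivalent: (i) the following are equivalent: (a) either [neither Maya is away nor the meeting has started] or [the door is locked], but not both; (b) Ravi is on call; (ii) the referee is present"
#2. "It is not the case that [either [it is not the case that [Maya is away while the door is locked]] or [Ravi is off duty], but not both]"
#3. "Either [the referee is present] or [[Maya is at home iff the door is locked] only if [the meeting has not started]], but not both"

#1: In symbols: (((¬R ↓ S) ⊕ Q) ↔ P) ↔ U

¬R = ¬F = T
¬R ↓ S = T ↓ T = F
(¬R ↓ S) ⊕ Q = F ⊕ T = T
((¬R ↓ S) ⊕ Q) ↔ P = T ↔ T = T
(((¬R ↓ S) ⊕ Q) ↔ P) ↔ U = T ↔ F = F
Thus #1 is false.

#2: In symbols: ¬(¬(¬R ∧ Q) ⊕ ¬P)

¬R = ¬F = T
¬R ∧ Q = T ∧ T = T
¬(¬R ∧ Q) = ¬T = F
¬P = ¬T = F
¬(¬R ∧ Q) ⊕ ¬P = F ⊕ F = F
¬(¬(¬R ∧ Q) ⊕ ¬P) = ¬F = T
Thus #2 is true.

#3: Parsed as U ⊕ ((R ↔ Q) → ¬S)

R ↔ Q = F ↔ T = F
¬S = ¬T = F
(R ↔ Q) → ¬S = F → F = T
U ⊕ ((R ↔ Q) → ¬S) = F ⊕ T = T
So #3 is true.

Count: 2.

2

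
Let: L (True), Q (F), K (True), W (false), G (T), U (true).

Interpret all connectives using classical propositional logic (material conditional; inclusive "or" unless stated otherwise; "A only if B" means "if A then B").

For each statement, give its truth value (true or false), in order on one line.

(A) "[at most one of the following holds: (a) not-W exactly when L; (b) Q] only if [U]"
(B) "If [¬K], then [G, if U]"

(A) T / (B) T

(A): In symbols: ((not W iff L) nand Q) -> U

not W = not False = True
not W iff L = True iff True = True
(not W iff L) nand Q = True nand False = True
((not W iff L) nand Q) -> U = True -> True = True
Thus (A) is true.

(B): Parsed as not K -> (U -> G)

not K = not True = False
U -> G = True -> True = True
not K -> (U -> G) = False -> True = True
Hence (B) is true.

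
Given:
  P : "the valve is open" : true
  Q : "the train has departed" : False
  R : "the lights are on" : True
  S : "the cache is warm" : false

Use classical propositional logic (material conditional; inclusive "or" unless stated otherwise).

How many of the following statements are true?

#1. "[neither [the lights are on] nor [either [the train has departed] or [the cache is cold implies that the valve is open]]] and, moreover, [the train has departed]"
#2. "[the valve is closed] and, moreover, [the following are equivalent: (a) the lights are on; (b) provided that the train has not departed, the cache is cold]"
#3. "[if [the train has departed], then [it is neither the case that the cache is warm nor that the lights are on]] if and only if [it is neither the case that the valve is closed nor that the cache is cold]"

#1: Parsed as (R nor (Q | (~S -> P))) & Q

~S = ~F = T
~S -> P = T -> T = T
Q | (~S -> P) = F | T = T
R nor (Q | (~S -> P)) = T nor T = F
(R nor (Q | (~S -> P))) & Q = F & F = F
Hence #1 is false.

#2: This is ~P & (R <-> (~Q -> ~S)).

~P = ~T = F
~Q = ~F = T
~S = ~F = T
~Q -> ~S = T -> T = T
R <-> (~Q -> ~S) = T <-> T = T
~P & (R <-> (~Q -> ~S)) = F & T = F
So #2 is false.

#3: Formalization: (Q -> (S nor R)) <-> (~P nor ~S)

S nor R = F nor T = F
Q -> (S nor R) = F -> F = T
~P = ~T = F
~S = ~F = T
~P nor ~S = F nor T = F
(Q -> (S nor R)) <-> (~P nor ~S) = T <-> F = F
Hence #3 is false.

True statements: 0 (none).

0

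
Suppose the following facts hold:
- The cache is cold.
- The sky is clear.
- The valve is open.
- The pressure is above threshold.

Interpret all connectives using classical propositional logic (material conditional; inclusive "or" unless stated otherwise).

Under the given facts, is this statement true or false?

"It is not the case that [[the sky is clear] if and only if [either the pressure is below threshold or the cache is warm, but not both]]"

Let Q = "the sky is overcast" (False), S = "the pressure is above threshold" (True), P = "the cache is warm" (False).
Formalization: not (not Q iff (not S xor P))

not Q = not False = True
not S = not True = False
not S xor P = False xor False = False
not Q iff (not S xor P) = True iff False = False
not (not Q iff (not S xor P)) = not False = True

The statement is true.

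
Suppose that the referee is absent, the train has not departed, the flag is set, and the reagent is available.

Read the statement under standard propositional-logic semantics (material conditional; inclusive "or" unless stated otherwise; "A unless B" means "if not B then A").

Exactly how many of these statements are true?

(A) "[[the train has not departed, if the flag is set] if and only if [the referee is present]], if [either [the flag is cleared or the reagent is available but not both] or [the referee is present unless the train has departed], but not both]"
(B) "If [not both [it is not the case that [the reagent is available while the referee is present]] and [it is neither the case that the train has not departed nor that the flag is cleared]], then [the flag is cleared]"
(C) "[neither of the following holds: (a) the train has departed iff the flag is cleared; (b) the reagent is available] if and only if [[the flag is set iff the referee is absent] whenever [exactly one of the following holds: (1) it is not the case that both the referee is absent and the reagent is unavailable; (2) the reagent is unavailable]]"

Let R = "the flag is set" (T), S = "the reagent is available" (T), P = "the referee is present" (F), Q = "the train has departed" (F).

(A): In symbols: ((~R xor S) xor (P | Q)) -> ((R -> ~Q) <-> P)

~R = ~T = F
~R xor S = F xor T = T
P | Q = F | F = F
(~R xor S) xor (P | Q) = T xor F = T
~Q = ~F = T
R -> ~Q = T -> T = T
(R -> ~Q) <-> P = T <-> F = F
((~R xor S) xor (P | Q)) -> ((R -> ~Q) <-> P) = T -> F = F
Thus (A) is false.

(B): This is (~(S & P) nand (~Q nor ~R)) -> ~R.

S & P = T & F = F
~(S & P) = ~F = T
~Q = ~F = T
~R = ~T = F
~Q nor ~R = T nor F = F
~(S & P) nand (~Q nor ~R) = T nand F = T
~R = ~T = F
(~(S & P) nand (~Q nor ~R)) -> ~R = T -> F = F
So (B) is false.

(C): Formalization: ((Q <-> ~R) nor S) <-> (((~P nand ~S) xor ~S) -> (R <-> ~P))

~R = ~T = F
Q <-> ~R = F <-> F = T
(Q <-> ~R) nor S = T nor T = F
~P = ~F = T
~S = ~T = F
~P nand ~S = T nand F = T
~S = ~T = F
(~P nand ~S) xor ~S = T xor F = T
~P = ~F = T
R <-> ~P = T <-> T = T
((~P nand ~S) xor ~S) -> (R <-> ~P) = T -> T = T
((Q <-> ~R) nor S) <-> (((~P nand ~S) xor ~S) -> (R <-> ~P)) = F <-> T = F
Hence (C) is false.

True statements: 0 (none).

0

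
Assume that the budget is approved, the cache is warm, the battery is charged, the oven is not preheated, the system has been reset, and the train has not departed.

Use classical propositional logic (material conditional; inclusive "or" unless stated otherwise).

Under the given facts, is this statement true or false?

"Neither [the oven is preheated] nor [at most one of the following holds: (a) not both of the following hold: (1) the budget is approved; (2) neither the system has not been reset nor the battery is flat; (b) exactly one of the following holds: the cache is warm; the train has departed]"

Let S = "the oven is preheated" (F), P = "the budget is approved" (T), U = "the system has been reset" (T), R = "the battery is charged" (T), Q = "the cache is warm" (T), V = "the train has departed" (F).
In symbols: S nor ((P nand (~U nor ~R)) nand (Q xor V))

~U = ~T = F
~R = ~T = F
~U nor ~R = F nor F = T
P nand (~U nor ~R) = T nand T = F
Q xor V = T xor F = T
(P nand (~U nor ~R)) nand (Q xor V) = F nand T = T
S nor ((P nand (~U nor ~R)) nand (Q xor V)) = F nor T = F

False.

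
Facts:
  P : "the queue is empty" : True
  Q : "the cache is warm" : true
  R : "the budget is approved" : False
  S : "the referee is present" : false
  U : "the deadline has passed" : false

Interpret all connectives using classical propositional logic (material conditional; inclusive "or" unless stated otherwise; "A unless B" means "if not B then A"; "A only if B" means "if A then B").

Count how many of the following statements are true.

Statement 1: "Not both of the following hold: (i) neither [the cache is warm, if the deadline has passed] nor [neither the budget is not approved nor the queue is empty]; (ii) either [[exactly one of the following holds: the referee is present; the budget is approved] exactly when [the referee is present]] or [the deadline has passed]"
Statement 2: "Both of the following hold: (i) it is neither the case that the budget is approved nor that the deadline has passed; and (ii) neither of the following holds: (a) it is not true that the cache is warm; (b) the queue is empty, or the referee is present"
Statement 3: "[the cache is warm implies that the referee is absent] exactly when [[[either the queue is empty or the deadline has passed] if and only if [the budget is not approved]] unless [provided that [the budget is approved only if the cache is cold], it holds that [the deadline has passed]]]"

Statement 1: This is ((U -> Q) nor (not R nor P)) nand (((S xor R) iff S) or U).

U -> Q = False -> True = True
not R = not False = True
not R nor P = True nor True = False
(U -> Q) nor (not R nor P) = True nor False = False
S xor R = False xor False = False
(S xor R) iff S = False iff False = True
((S xor R) iff S) or U = True or False = True
((U -> Q) nor (not R nor P)) nand (((S xor R) iff S) or U) = False nand True = True
Hence Statement 1 is true.

Statement 2: Parsed as (R nor U) and (not Q nor (P or S))

R nor U = False nor False = True
not Q = not True = False
P or S = True or False = True
not Q nor (P or S) = False nor True = False
(R nor U) and (not Q nor (P or S)) = True and False = False
Hence Statement 2 is false.

Statement 3: In symbols: (Q -> not S) iff (((P or U) iff not R) or ((R -> not Q) -> U))

not S = not False = True
Q -> not S = True -> True = True
P or U = True or False = True
not R = not False = True
(P or U) iff not R = True iff True = True
not Q = not True = False
R -> not Q = False -> False = True
(R -> not Q) -> U = True -> False = False
((P or U) iff not R) or ((R -> not Q) -> U) = True or False = True
(Q -> not S) iff (((P or U) iff not R) or ((R -> not Q) -> U)) = True iff True = True
Thus Statement 3 is true.

Count: 2.

2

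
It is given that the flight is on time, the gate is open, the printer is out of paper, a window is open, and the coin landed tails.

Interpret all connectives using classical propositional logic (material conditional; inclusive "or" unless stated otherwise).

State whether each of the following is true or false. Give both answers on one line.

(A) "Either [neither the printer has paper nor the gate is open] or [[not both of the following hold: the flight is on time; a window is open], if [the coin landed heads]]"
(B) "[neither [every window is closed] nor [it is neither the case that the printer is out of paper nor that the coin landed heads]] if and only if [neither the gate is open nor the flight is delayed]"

Let H = "the printer has paper" (F), K = "the gate is open" (T), S = "the coin landed heads" (F), V = "the flight is delayed" (F), G = "a window is open" (T).

(A): Formalization: (H nor K) | (S -> (~V nand G))

H nor K = F nor T = F
~V = ~F = T
~V nand G = T nand T = F
S -> (~V nand G) = F -> F = T
(H nor K) | (S -> (~V nand G)) = F | T = T
Thus (A) is true.

(B): This is (~G nor (~H nor S)) <-> (K nor V).

~G = ~T = F
~H = ~F = T
~H nor S = T nor F = F
~G nor (~H nor S) = F nor F = T
K nor V = T nor F = F
(~G nor (~H nor S)) <-> (K nor V) = T <-> F = F
So (B) is false.

(A) true / (B) false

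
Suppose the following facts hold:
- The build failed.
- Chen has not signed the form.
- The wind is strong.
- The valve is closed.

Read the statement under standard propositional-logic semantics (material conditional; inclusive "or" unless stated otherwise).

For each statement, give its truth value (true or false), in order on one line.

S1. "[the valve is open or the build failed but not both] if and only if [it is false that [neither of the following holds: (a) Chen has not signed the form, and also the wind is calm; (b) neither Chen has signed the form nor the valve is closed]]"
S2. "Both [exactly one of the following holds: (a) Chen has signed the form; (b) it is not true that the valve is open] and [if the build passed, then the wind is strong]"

S1 false; S2 true

Let S = "the valve is open" (F), P = "the build passed" (F), Q = "Chen has signed the form" (F), R = "the wind is strong" (T).

S1: Parsed as (S ⊕ ¬P) ↔ ¬((¬Q ∧ ¬R) ↓ (Q ↓ ¬S))

¬P = ¬F = T
S ⊕ ¬P = F ⊕ T = T
¬Q = ¬F = T
¬R = ¬T = F
¬Q ∧ ¬R = T ∧ F = F
¬S = ¬F = T
Q ↓ ¬S = F ↓ T = F
(¬Q ∧ ¬R) ↓ (Q ↓ ¬S) = F ↓ F = T
¬((¬Q ∧ ¬R) ↓ (Q ↓ ¬S)) = ¬T = F
(S ⊕ ¬P) ↔ ¬((¬Q ∧ ¬R) ↓ (Q ↓ ¬S)) = T ↔ F = F
Hence S1 is false.

S2: Formalization: (Q ⊕ ¬S) ∧ (P → R)

¬S = ¬F = T
Q ⊕ ¬S = F ⊕ T = T
P → R = F → T = T
(Q ⊕ ¬S) ∧ (P → R) = T ∧ T = T
Hence S2 is true.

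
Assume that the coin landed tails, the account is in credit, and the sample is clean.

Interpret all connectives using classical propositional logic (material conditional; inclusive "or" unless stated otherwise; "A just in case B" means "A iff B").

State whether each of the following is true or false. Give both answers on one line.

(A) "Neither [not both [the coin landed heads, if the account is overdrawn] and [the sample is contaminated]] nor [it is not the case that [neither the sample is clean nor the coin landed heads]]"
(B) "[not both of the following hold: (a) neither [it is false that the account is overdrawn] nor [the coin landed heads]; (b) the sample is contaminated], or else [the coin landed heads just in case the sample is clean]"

(A) false; (B) true

Let Q = "the account is overdrawn" (F), P = "the coin landed heads" (F), R = "the sample is contaminated" (F).

(A): Parsed as ((Q -> P) nand R) nor ~(~R nor P)

Q -> P = F -> F = T
(Q -> P) nand R = T nand F = T
~R = ~F = T
~R nor P = T nor F = F
~(~R nor P) = ~F = T
((Q -> P) nand R) nor ~(~R nor P) = T nor T = F
So (A) is false.

(B): Formalization: ((~Q nor P) nand R) | (P <-> ~R)

~Q = ~F = T
~Q nor P = T nor F = F
(~Q nor P) nand R = F nand F = T
~R = ~F = T
P <-> ~R = F <-> T = F
((~Q nor P) nand R) | (P <-> ~R) = T | F = T
So (B) is true.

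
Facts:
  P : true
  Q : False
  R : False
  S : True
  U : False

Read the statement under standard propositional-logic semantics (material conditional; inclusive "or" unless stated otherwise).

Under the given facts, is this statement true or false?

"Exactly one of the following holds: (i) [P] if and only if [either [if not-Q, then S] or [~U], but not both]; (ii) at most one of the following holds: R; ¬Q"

true

Values: P=T, Q=F, S=T, U=F, R=F.
This is (P ↔ ((¬Q → S) ⊕ ¬U)) ⊕ (R ↑ ¬Q).

¬Q = ¬F = T
¬Q → S = T → T = T
¬U = ¬F = T
(¬Q → S) ⊕ ¬U = T ⊕ T = F
P ↔ ((¬Q → S) ⊕ ¬U) = T ↔ F = F
¬Q = ¬F = T
R ↑ ¬Q = F ↑ T = T
(P ↔ ((¬Q → S) ⊕ ¬U)) ⊕ (R ↑ ¬Q) = F ⊕ T = T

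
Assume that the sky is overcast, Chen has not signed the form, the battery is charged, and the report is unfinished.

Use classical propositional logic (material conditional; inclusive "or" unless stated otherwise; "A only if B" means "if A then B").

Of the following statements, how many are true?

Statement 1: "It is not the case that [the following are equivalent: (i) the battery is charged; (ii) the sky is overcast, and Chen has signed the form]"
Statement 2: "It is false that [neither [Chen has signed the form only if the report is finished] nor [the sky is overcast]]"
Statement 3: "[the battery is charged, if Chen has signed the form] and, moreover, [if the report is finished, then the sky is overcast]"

Let R = "the battery is charged" (True), P = "the sky is overcast" (True), Q = "Chen has signed the form" (False), S = "the report is finished" (False).

Statement 1: This is not (R iff (P and Q)).

P and Q = True and False = False
R iff (P and Q) = True iff False = False
not (R iff (P and Q)) = not False = True
Hence Statement 1 is true.

Statement 2: Parsed as not ((Q -> S) nor P)

Q -> S = False -> False = True
(Q -> S) nor P = True nor True = False
not ((Q -> S) nor P) = not False = True
Thus Statement 2 is true.

Statement 3: Formalization: (Q -> R) and (S -> P)

Q -> R = False -> True = True
S -> P = False -> True = True
(Q -> R) and (S -> P) = True and True = True
Hence Statement 3 is true.

True statements: 3 (Statement 1, Statement 2, Statement 3).

3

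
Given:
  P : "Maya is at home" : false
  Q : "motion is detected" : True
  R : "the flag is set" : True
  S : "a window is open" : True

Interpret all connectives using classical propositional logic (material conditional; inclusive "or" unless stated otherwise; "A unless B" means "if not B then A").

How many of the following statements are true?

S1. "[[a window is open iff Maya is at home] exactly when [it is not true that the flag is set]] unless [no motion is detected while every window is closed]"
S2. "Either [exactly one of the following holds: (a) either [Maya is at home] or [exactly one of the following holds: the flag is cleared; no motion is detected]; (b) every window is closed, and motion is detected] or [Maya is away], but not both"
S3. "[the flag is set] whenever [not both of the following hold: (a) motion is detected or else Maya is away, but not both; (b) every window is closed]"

S1: In symbols: ((S <-> P) <-> ~R) | (~Q & ~S)

S <-> P = T <-> F = F
~R = ~T = F
(S <-> P) <-> ~R = F <-> F = T
~Q = ~T = F
~S = ~T = F
~Q & ~S = F & F = F
((S <-> P) <-> ~R) | (~Q & ~S) = T | F = T
Thus S1 is true.

S2: Parsed as ((P | (~R xor ~Q)) xor (~S & Q)) xor ~P

~R = ~T = F
~Q = ~T = F
~R xor ~Q = F xor F = F
P | (~R xor ~Q) = F | F = F
~S = ~T = F
~S & Q = F & T = F
(P | (~R xor ~Q)) xor (~S & Q) = F xor F = F
~P = ~F = T
((P | (~R xor ~Q)) xor (~S & Q)) xor ~P = F xor T = T
Hence S2 is true.

S3: Formalization: ((Q xor ~P) nand ~S) -> R

~P = ~F = T
Q xor ~P = T xor T = F
~S = ~T = F
(Q xor ~P) nand ~S = F nand F = T
((Q xor ~P) nand ~S) -> R = T -> T = T
Thus S3 is true.

Count: 3.

3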